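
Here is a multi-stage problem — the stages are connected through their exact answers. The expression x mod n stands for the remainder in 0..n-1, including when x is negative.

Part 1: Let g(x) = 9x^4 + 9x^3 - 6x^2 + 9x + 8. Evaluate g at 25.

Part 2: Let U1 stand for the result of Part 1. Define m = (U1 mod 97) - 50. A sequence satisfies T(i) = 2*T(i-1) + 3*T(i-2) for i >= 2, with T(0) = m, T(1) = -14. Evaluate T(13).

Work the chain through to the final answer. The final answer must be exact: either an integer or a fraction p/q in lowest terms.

Part 1: 9*(25)^4 + 9*(25)^3 - 6*(25)^2 + 9*(25)^1 + 8 = (3515625) + (140625) + (-3750) + (225) + (8) = 3652733; answer 3652733
Part 2: U1 = 3652733; m = -46; T(2) = 2*(-14) + 3*(-46) = -166; iterating: T(2)=-166, T(3)=-374, T(4)=-1246, T(5)=-3614, T(6)=-10966, T(7)=-32774, T(8)=-98446, T(9)=-295214, T(10)=-885766, T(11)=-2657174, T(12)=-7971646, T(13)=-23914814; answer -23914814

-23914814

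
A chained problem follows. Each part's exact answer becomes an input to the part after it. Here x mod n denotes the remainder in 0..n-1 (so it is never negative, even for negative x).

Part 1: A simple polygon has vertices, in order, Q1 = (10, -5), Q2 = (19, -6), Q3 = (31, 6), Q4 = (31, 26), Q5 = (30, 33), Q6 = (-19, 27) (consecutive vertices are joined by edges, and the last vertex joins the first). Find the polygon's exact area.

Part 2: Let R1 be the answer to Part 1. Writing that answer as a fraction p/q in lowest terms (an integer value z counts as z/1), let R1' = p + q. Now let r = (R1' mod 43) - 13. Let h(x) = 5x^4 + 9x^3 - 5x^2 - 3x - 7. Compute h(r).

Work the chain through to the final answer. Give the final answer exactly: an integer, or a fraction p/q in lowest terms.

Part 1: cross terms: (10*-6 - 19*-5)=35, (19*6 - 31*-6)=300, (31*26 - 31*6)=620, (31*33 - 30*26)=243, (30*27 - -19*33)=1437, (-19*-5 - 10*27)=-175; twice the area = |2460| = 2460; area = 1230; answer 1230
Part 2: R1 = 1230; threaded value p + q = 1231; r = 14; 5*(14)^4 + 9*(14)^3 - 5*(14)^2 - 3*(14)^1 - 7 = (192080) + (24696) + (-980) + (-42) + (-7) = 215747; answer 215747

215747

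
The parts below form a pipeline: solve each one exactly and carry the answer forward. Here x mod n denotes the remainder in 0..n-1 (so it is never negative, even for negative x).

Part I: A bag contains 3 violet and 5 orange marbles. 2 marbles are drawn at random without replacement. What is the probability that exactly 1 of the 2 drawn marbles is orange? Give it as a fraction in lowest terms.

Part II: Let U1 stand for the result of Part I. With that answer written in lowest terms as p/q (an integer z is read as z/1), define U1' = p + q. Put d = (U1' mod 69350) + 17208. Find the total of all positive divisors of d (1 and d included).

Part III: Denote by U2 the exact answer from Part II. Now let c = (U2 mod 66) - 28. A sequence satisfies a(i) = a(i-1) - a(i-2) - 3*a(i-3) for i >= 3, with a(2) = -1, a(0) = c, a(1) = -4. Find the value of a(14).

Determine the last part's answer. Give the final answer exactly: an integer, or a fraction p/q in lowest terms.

9983

Part I: total draws C(8,2) = 28; favorable C(5,1)*C(3,1) = 15; P = 15/28; answer 15/28
Part II: U1 = 15/28; threaded value p + q = 43; d = 17251; 17251 = 13 * 1327; sigma = (1 + 13) * (1 + 1327) = 14 * 1328 = 18592; answer 18592
Part III: U2 = 18592; c = 18; a(3) = 1*(-1) - 1*(-4) - 3*(18) = -51; iterating: a(3)=-51, a(4)=-38, a(5)=16, a(6)=207, a(7)=305, a(8)=50, a(9)=-876, a(10)=-1841, a(11)=-1115, a(12)=3354, a(13)=9992, a(14)=9983; answer 9983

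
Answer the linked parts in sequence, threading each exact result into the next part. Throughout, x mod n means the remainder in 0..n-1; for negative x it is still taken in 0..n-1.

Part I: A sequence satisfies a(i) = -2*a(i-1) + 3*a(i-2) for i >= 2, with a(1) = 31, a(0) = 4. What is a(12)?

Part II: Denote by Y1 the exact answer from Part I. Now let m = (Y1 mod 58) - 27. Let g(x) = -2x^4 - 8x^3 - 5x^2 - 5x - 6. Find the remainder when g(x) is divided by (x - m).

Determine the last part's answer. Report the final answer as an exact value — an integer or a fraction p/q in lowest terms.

Part I: a(2) = -2*(31) + 3*(4) = -50; iterating: a(2)=-50, a(3)=193, a(4)=-536, a(5)=1651, a(6)=-4910, a(7)=14773, a(8)=-44276, a(9)=132871, a(10)=-398570, a(11)=1195753, a(12)=-3587216; answer -3587216
Part II: Y1 = -3587216; m = -1; remainder = value at the root: -2*(-1)^4 - 8*(-1)^3 - 5*(-1)^2 - 5*(-1)^1 - 6 = (-2) + (8) + (-5) + (5) + (-6) = 0; answer 0

0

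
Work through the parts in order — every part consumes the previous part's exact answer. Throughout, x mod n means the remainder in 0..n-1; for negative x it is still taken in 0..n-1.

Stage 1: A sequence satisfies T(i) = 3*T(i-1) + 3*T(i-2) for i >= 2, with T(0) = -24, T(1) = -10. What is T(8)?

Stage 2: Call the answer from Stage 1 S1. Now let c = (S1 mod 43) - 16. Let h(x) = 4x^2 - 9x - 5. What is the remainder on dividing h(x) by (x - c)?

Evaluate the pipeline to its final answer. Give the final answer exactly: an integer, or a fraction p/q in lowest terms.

Stage 1: T(2) = 3*(-10) + 3*(-24) = -102; iterating: T(2)=-102, T(3)=-336, T(4)=-1314, T(5)=-4950, T(6)=-18792, T(7)=-71226, T(8)=-270054; answer -270054
Stage 2: S1 = -270054; c = 13; remainder = value at the root: 4*(13)^2 - 9*(13)^1 - 5 = (676) + (-117) + (-5) = 554; answer 554

554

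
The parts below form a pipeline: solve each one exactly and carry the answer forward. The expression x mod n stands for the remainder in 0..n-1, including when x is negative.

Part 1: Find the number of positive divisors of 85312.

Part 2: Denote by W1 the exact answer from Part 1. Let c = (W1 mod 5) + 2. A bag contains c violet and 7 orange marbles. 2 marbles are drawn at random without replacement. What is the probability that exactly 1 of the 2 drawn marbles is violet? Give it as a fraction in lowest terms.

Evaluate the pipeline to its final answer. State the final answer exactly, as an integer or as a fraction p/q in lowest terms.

35/66

Part 1: 85312 = 2^6 * 31 * 43; number of divisors = (6+1) * (1+1) * (1+1) = 28; answer 28
Part 2: W1 = 28; c = 5; total draws C(12,2) = 66; favorable C(5,1)*C(7,1) = 35; P = 35/66; answer 35/66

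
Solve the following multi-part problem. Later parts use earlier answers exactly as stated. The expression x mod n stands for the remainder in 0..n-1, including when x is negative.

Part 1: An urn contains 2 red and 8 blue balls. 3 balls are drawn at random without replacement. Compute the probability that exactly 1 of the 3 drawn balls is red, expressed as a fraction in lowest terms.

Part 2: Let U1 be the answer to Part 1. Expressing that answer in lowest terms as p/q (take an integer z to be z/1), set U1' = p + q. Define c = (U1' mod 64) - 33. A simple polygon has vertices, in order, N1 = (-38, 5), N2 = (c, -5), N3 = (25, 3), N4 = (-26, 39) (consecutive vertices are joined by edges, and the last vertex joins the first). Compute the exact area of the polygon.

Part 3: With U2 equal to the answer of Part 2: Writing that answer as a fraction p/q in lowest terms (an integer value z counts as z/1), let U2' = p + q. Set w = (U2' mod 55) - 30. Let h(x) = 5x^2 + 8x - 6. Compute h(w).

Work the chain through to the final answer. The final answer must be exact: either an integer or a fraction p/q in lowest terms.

Part 1: total draws C(10,3) = 120; favorable C(2,1)*C(8,2) = 56; P = 7/15; answer 7/15
Part 2: U1 = 7/15; threaded value p + q = 22; c = -11; cross terms: (-38*-5 - -11*5)=245, (-11*3 - 25*-5)=92, (25*39 - -26*3)=1053, (-26*5 - -38*39)=1352; twice the area = |2742| = 2742; area = 1371; answer 1371
Part 3: U2 = 1371; threaded value p + q = 1372; w = 22; 5*(22)^2 + 8*(22)^1 - 6 = (2420) + (176) + (-6) = 2590; answer 2590

2590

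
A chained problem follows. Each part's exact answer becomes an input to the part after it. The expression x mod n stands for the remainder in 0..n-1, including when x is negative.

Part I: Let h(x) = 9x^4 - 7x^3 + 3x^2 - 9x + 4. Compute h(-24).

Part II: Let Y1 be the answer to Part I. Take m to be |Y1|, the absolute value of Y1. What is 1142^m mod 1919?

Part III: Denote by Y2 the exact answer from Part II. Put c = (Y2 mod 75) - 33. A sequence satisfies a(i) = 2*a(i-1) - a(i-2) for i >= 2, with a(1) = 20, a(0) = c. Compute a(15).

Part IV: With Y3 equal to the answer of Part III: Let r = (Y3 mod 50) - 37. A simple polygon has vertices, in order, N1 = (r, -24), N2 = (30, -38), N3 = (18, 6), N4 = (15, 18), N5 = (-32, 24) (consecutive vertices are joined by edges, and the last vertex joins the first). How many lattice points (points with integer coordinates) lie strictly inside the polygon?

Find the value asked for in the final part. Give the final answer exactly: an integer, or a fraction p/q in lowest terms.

1974

Part I: 9*(-24)^4 - 7*(-24)^3 + 3*(-24)^2 - 9*(-24)^1 + 4 = (2985984) + (96768) + (1728) + (216) + (4) = 3084700; answer 3084700
Part II: Y1 = 3084700; m = 3084700; squarings mod 1919: 1142^1=1142, 1142^2=1163, 1142^4=1593, 1142^8=731, 1142^16=879, 1142^32=1203, 1142^64=283, 1142^128=1410, 1142^256=16, 1142^512=256, 1142^1024=290, 1142^2048=1583, 1142^4096=1594, 1142^8192=80, 1142^16384=643, 1142^32768=864, 1142^65536=5, 1142^131072=25, 1142^262144=625, 1142^524288=1068, 1142^1048576=738, 1142^2097152=1567; 1142^3084700 = 1142^4 * 1142^8 * 1142^16 * 1142^128 * 1142^256 * 1142^4096 * 1142^65536 * 1142^131072 * 1142^262144 * 1142^524288 * 1142^2097152 = 1213 (mod 1919); answer 1213
Part III: Y2 = 1213; c = -20; a(2) = 2*(20) - 1*(-20) = 60; iterating: a(2)=60, a(3)=100, a(4)=140, a(5)=180, a(6)=220, a(7)=260, a(8)=300, a(9)=340, a(10)=380, a(11)=420, a(12)=460, a(13)=500, a(14)=540, a(15)=580; answer 580
Part IV: Y3 = 580; r = -7; cross terms: (-7*-38 - 30*-24)=986, (30*6 - 18*-38)=864, (18*18 - 15*6)=234, (15*24 - -32*18)=936, (-32*-24 - -7*24)=936; twice the area = |3956| = 3956; area = 1978; boundary points = 1 + 4 + 3 + 1 + 1 = 10; strictly interior points = area - boundary/2 + 1 = 1974; answer 1974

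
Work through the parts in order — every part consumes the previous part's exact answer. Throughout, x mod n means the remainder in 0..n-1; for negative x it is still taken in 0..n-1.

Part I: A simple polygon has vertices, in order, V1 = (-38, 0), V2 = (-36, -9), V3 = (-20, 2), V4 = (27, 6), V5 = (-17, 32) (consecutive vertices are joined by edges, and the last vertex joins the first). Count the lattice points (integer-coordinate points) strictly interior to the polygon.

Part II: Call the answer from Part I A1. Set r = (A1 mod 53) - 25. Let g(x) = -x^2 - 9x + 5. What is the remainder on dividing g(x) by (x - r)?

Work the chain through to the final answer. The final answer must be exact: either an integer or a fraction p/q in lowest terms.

Part I: cross terms: (-38*-9 - -36*0)=342, (-36*2 - -20*-9)=-252, (-20*6 - 27*2)=-174, (27*32 - -17*6)=966, (-17*0 - -38*32)=1216; twice the area = |2098| = 2098; area = 1049; boundary points = 1 + 1 + 1 + 2 + 1 = 6; strictly interior points = area - boundary/2 + 1 = 1047; answer 1047
Part II: A1 = 1047; r = 15; remainder = value at the root: -1*(15)^2 - 9*(15)^1 + 5 = (-225) + (-135) + (5) = -355; answer -355

-355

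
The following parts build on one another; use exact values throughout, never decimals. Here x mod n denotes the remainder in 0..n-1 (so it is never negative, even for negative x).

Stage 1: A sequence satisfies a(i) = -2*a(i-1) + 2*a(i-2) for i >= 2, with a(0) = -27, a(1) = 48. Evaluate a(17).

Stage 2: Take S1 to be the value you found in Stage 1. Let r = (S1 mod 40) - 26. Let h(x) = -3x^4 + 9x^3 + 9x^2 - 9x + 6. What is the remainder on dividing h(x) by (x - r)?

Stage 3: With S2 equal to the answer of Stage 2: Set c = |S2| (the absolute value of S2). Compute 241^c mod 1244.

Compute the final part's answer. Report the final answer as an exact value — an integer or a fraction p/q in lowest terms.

581

Stage 1: a(2) = -2*(48) + 2*(-27) = -150; iterating: a(2)=-150, a(3)=396, a(4)=-1092, a(5)=2976, a(6)=-8136, a(7)=22224, a(8)=-60720, a(9)=165888, a(10)=-453216, a(11)=1238208, a(12)=-3382848, a(13)=9242112, a(14)=-25249920, a(15)=68984064, a(16)=-188467968, a(17)=514904064; answer 514904064
Stage 2: S1 = 514904064; r = -2; remainder = value at the root: -3*(-2)^4 + 9*(-2)^3 + 9*(-2)^2 - 9*(-2)^1 + 6 = (-48) + (-72) + (36) + (18) + (6) = -60; answer -60
Stage 3: S2 = -60; c = 60; squarings mod 1244: 241^1=241, 241^2=857, 241^4=489, 241^8=273, 241^16=1133, 241^32=1125; 241^60 = 241^4 * 241^8 * 241^16 * 241^32 = 581 (mod 1244); answer 581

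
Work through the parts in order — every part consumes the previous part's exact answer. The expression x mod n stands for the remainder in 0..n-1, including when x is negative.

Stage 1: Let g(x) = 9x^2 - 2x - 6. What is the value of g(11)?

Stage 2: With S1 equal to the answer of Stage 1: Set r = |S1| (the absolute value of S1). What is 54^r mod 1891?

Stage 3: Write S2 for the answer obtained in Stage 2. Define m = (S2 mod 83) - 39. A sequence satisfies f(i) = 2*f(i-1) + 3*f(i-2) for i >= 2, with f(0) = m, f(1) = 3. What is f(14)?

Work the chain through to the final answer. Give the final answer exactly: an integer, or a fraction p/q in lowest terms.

Stage 1: 9*(11)^2 - 2*(11)^1 - 6 = (1089) + (-22) + (-6) = 1061; answer 1061
Stage 2: S1 = 1061; r = 1061; squarings mod 1891: 54^1=54, 54^2=1025, 54^4=1120, 54^8=667, 54^16=504, 54^32=622, 54^64=1120, 54^128=667, 54^256=504, 54^512=622, 54^1024=1120; 54^1061 = 54^1 * 54^4 * 54^32 * 54^1024 = 519 (mod 1891); answer 519
Stage 3: S2 = 519; m = -18; f(2) = 2*(3) + 3*(-18) = -48; iterating: f(2)=-48, f(3)=-87, f(4)=-318, f(5)=-897, f(6)=-2748, f(7)=-8187, f(8)=-24618, f(9)=-73797, f(10)=-221448, f(11)=-664287, f(12)=-1992918, f(13)=-5978697, f(14)=-17936148; answer -17936148

-17936148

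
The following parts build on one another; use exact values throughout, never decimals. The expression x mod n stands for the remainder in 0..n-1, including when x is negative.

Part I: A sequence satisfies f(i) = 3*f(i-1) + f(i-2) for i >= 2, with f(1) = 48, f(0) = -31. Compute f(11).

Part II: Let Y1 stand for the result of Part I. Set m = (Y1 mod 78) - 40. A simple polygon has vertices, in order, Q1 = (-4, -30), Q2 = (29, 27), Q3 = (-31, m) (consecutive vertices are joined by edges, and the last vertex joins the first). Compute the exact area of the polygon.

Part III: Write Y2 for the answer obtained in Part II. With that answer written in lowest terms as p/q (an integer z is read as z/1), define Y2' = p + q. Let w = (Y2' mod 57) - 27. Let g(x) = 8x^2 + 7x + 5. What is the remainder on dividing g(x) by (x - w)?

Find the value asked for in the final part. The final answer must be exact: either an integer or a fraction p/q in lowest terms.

Part I: f(2) = 3*(48) + 1*(-31) = 113; iterating: f(2)=113, f(3)=387, f(4)=1274, f(5)=4209, f(6)=13901, f(7)=45912, f(8)=151637, f(9)=500823, f(10)=1654106, f(11)=5463141; answer 5463141
Part II: Y1 = 5463141; m = -19; cross terms: (-4*27 - 29*-30)=762, (29*-19 - -31*27)=286, (-31*-30 - -4*-19)=854; twice the area = |1902| = 1902; area = 951; answer 951
Part III: Y2 = 951; threaded value p + q = 952; w = 13; remainder = value at the root: 8*(13)^2 + 7*(13)^1 + 5 = (1352) + (91) + (5) = 1448; answer 1448

1448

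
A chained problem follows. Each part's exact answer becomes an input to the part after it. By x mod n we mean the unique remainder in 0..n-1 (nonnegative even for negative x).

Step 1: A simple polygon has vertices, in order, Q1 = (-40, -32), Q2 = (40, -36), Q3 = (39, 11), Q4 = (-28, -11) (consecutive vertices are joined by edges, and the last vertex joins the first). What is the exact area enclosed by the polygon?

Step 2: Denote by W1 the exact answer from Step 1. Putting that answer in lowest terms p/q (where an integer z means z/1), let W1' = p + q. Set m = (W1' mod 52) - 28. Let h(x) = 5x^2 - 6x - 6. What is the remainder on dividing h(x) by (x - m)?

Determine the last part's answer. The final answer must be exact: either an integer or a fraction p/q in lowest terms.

1209

Step 1: cross terms: (-40*-36 - 40*-32)=2720, (40*11 - 39*-36)=1844, (39*-11 - -28*11)=-121, (-28*-32 - -40*-11)=456; twice the area = |4899| = 4899; area = 4899/2; answer 4899/2
Step 2: W1 = 4899/2; threaded value p + q = 4901; m = -15; remainder = value at the root: 5*(-15)^2 - 6*(-15)^1 - 6 = (1125) + (90) + (-6) = 1209; answer 1209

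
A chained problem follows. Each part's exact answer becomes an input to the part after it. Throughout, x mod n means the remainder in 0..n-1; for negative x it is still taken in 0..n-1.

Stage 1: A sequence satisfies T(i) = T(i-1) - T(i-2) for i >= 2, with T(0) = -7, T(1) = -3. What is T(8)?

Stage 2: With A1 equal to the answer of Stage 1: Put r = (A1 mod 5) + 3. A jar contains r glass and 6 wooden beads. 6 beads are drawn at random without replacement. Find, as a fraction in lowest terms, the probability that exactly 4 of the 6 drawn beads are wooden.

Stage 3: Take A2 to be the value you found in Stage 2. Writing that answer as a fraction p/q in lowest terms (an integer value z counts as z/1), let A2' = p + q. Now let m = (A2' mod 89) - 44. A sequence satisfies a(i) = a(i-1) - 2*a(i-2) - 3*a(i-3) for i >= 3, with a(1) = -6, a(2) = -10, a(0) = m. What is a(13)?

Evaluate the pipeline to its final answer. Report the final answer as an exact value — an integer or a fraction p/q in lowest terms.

-3984

Stage 1: T(2) = 1*(-3) - 1*(-7) = 4; iterating: T(2)=4, T(3)=7, T(4)=3, T(5)=-4, T(6)=-7, T(7)=-3, T(8)=4; answer 4
Stage 2: A1 = 4; r = 7; total draws C(13,6) = 1716; favorable C(6,4)*C(7,2) = 315; P = 105/572; answer 105/572
Stage 3: A2 = 105/572; threaded value p + q = 677; m = 10; a(3) = 1*(-10) - 2*(-6) - 3*(10) = -28; iterating: a(3)=-28, a(4)=10, a(5)=96, a(6)=160, a(7)=-62, a(8)=-670, a(9)=-1026, a(10)=500, a(11)=4562, a(12)=6640, a(13)=-3984; answer -3984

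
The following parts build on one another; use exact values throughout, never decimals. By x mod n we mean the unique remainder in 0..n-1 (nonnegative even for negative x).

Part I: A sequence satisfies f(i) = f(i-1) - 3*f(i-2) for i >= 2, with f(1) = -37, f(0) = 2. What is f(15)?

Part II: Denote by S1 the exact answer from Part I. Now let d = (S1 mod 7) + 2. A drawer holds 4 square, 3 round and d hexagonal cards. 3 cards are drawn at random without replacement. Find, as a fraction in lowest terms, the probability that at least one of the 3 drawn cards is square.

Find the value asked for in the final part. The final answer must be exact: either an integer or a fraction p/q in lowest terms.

61/91

Part I: f(2) = 1*(-37) - 3*(2) = -43; iterating: f(2)=-43, f(3)=68, f(4)=197, f(5)=-7, f(6)=-598, f(7)=-577, f(8)=1217, f(9)=2948, f(10)=-703, f(11)=-9547, f(12)=-7438, f(13)=21203, f(14)=43517, f(15)=-20092; answer -20092
Part II: S1 = -20092; d = 7; total draws C(14,3) = 364; complement C(10,3) = 120; favorable 364 - 120 = 244; P = 61/91; answer 61/91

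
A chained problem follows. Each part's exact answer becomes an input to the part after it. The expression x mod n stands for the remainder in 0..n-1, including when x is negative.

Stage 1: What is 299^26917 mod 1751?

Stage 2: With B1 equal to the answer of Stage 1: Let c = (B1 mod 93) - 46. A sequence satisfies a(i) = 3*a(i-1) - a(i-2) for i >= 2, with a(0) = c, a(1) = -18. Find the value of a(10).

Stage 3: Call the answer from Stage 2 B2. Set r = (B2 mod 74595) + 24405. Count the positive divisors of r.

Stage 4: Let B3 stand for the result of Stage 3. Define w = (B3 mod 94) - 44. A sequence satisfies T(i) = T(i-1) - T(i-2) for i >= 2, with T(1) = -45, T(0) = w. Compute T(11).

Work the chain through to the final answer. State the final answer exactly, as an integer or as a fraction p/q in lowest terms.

Stage 1: squarings mod 1751: 299^1=299, 299^2=100, 299^4=1245, 299^8=390, 299^16=1514, 299^32=137, 299^64=1259, 299^128=426, 299^256=1123, 299^512=409, 299^1024=936, 299^2048=596, 299^4096=1514, 299^8192=137, 299^16384=1259; 299^26917 = 299^1 * 299^4 * 299^32 * 299^256 * 299^2048 * 299^8192 * 299^16384 = 1621 (mod 1751); answer 1621
Stage 2: B1 = 1621; c = -6; a(2) = 3*(-18) - 1*(-6) = -48; iterating: a(2)=-48, a(3)=-126, a(4)=-330, a(5)=-864, a(6)=-2262, a(7)=-5922, a(8)=-15504, a(9)=-40590, a(10)=-106266; answer -106266
Stage 3: B2 = -106266; r = 67329; 67329 = 3^2 * 7481; number of divisors = (2+1) * (1+1) = 6; answer 6
Stage 4: B3 = 6; w = -38; T(2) = 1*(-45) - 1*(-38) = -7; iterating: T(2)=-7, T(3)=38, T(4)=45, T(5)=7, T(6)=-38, T(7)=-45, T(8)=-7, T(9)=38, T(10)=45, T(11)=7; answer 7

7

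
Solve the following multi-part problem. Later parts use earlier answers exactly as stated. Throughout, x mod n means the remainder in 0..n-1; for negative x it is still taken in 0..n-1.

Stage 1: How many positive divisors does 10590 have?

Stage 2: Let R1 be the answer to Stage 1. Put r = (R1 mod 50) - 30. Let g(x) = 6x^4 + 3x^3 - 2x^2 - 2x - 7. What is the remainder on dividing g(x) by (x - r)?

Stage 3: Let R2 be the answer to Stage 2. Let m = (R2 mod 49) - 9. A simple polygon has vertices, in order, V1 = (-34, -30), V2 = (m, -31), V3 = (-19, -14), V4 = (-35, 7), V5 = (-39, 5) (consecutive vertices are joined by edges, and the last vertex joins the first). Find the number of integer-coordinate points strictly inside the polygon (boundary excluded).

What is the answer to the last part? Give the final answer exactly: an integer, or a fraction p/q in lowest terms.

732

Stage 1: 10590 = 2 * 3 * 5 * 353; number of divisors = (1+1) * (1+1) * (1+1) * (1+1) = 16; answer 16
Stage 2: R1 = 16; r = -14; remainder = value at the root: 6*(-14)^4 + 3*(-14)^3 - 2*(-14)^2 - 2*(-14)^1 - 7 = (230496) + (-8232) + (-392) + (28) + (-7) = 221893; answer 221893
Stage 3: R2 = 221893; m = 12; cross terms: (-34*-31 - 12*-30)=1414, (12*-14 - -19*-31)=-757, (-19*7 - -35*-14)=-623, (-35*5 - -39*7)=98, (-39*-30 - -34*5)=1340; twice the area = |1472| = 1472; area = 736; boundary points = 1 + 1 + 1 + 2 + 5 = 10; strictly interior points = area - boundary/2 + 1 = 732; answer 732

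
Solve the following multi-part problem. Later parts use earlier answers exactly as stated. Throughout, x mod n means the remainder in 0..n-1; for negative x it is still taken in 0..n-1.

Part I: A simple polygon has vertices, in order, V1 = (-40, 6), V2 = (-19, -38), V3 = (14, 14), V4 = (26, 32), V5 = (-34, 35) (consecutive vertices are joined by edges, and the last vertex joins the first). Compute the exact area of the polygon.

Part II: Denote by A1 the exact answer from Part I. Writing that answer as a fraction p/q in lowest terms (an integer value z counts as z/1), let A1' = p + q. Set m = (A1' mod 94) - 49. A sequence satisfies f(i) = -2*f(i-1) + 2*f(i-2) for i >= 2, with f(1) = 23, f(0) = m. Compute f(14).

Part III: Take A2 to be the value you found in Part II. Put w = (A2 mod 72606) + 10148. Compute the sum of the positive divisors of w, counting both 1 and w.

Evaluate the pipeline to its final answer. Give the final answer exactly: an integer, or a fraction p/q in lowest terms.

Part I: cross terms: (-40*-38 - -19*6)=1634, (-19*14 - 14*-38)=266, (14*32 - 26*14)=84, (26*35 - -34*32)=1998, (-34*6 - -40*35)=1196; twice the area = |5178| = 5178; area = 2589; answer 2589
Part II: A1 = 2589; threaded value p + q = 2590; m = 3; f(2) = -2*(23) + 2*(3) = -40; iterating: f(2)=-40, f(3)=126, f(4)=-332, f(5)=916, f(6)=-2496, f(7)=6824, f(8)=-18640, f(9)=50928, f(10)=-139136, f(11)=380128, f(12)=-1038528, f(13)=2837312, f(14)=-7751680; answer -7751680
Part III: A2 = -7751680; w = 27310; 27310 = 2 * 5 * 2731; sigma = (1 + 2) * (1 + 5) * (1 + 2731) = 3 * 6 * 2732 = 49176; answer 49176

49176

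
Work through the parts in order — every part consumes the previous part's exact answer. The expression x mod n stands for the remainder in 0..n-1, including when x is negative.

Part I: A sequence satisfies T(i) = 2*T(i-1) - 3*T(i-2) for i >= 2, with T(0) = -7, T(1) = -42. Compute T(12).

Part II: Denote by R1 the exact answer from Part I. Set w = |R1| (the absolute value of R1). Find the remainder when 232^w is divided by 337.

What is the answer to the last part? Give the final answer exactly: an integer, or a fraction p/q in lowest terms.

Part I: T(2) = 2*(-42) - 3*(-7) = -63; iterating: T(2)=-63, T(3)=0, T(4)=189, T(5)=378, T(6)=189, T(7)=-756, T(8)=-2079, T(9)=-1890, T(10)=2457, T(11)=10584, T(12)=13797; answer 13797
Part II: R1 = 13797; w = 13797; squarings mod 337: 232^1=232, 232^2=241, 232^4=117, 232^8=209, 232^16=208, 232^32=128, 232^64=208, 232^128=128, 232^256=208, 232^512=128, 232^1024=208, 232^2048=128, 232^4096=208, 232^8192=128; 232^13797 = 232^1 * 232^4 * 232^32 * 232^64 * 232^128 * 232^256 * 232^1024 * 232^4096 * 232^8192 = 191 (mod 337); answer 191

191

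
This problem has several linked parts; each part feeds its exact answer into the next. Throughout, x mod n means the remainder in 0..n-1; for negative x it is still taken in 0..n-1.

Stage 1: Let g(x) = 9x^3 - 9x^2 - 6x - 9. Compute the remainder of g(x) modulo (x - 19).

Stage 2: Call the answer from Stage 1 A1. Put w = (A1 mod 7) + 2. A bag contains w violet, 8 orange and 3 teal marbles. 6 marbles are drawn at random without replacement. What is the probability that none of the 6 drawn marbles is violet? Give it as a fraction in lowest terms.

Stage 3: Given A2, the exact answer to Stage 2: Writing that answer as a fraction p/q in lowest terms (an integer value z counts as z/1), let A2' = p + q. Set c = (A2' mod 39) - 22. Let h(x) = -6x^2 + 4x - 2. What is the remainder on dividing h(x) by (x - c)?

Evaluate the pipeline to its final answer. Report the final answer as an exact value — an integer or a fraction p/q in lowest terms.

-684

Stage 1: remainder = value at the root: 9*(19)^3 - 9*(19)^2 - 6*(19)^1 - 9 = (61731) + (-3249) + (-114) + (-9) = 58359; answer 58359
Stage 2: A1 = 58359; w = 2; total draws C(13,6) = 1716; favorable C(11,6) = 462; P = 7/26; answer 7/26
Stage 3: A2 = 7/26; threaded value p + q = 33; c = 11; remainder = value at the root: -6*(11)^2 + 4*(11)^1 - 2 = (-726) + (44) + (-2) = -684; answer -684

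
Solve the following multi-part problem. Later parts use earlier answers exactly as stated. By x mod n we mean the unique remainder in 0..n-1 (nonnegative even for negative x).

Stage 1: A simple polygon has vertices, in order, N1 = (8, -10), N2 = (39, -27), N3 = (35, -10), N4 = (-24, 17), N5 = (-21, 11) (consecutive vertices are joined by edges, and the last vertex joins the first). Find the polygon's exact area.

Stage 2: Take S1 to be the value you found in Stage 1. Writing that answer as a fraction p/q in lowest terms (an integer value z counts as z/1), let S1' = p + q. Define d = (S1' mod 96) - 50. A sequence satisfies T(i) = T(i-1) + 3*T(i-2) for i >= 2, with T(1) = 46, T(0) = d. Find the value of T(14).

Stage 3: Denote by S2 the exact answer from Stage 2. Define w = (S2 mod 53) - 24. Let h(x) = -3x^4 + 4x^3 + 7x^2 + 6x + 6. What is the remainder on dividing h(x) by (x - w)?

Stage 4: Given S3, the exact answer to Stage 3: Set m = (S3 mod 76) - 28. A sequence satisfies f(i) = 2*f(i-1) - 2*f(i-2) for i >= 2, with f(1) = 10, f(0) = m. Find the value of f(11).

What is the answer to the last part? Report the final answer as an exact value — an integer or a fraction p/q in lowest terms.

2112

Stage 1: cross terms: (8*-27 - 39*-10)=174, (39*-10 - 35*-27)=555, (35*17 - -24*-10)=355, (-24*11 - -21*17)=93, (-21*-10 - 8*11)=122; twice the area = |1299| = 1299; area = 1299/2; answer 1299/2
Stage 2: S1 = 1299/2; threaded value p + q = 1301; d = 3; T(2) = 1*(46) + 3*(3) = 55; iterating: T(2)=55, T(3)=193, T(4)=358, T(5)=937, T(6)=2011, T(7)=4822, T(8)=10855, T(9)=25321, T(10)=57886, T(11)=133849, T(12)=307507, T(13)=709054, T(14)=1631575; answer 1631575
Stage 3: S2 = 1631575; w = -1; remainder = value at the root: -3*(-1)^4 + 4*(-1)^3 + 7*(-1)^2 + 6*(-1)^1 + 6 = (-3) + (-4) + (7) + (-6) + (6) = 0; answer 0
Stage 4: S3 = 0; m = -28; f(2) = 2*(10) - 2*(-28) = 76; iterating: f(2)=76, f(3)=132, f(4)=112, f(5)=-40, f(6)=-304, f(7)=-528, f(8)=-448, f(9)=160, f(10)=1216, f(11)=2112; answer 2112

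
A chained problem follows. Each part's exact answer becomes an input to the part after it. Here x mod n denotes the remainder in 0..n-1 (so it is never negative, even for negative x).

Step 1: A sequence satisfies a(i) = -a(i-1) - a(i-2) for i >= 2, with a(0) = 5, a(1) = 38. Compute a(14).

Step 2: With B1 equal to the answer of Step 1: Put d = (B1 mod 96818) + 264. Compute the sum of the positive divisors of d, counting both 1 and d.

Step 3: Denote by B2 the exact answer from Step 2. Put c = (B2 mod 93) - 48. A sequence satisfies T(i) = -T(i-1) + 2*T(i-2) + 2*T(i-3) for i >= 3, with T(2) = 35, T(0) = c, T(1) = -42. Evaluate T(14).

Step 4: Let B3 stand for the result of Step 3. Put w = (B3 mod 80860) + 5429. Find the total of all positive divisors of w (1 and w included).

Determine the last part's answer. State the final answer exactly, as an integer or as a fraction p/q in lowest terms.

Step 1: a(2) = -1*(38) - 1*(5) = -43; iterating: a(2)=-43, a(3)=5, a(4)=38, a(5)=-43, a(6)=5, a(7)=38, a(8)=-43, a(9)=5, a(10)=38, a(11)=-43, a(12)=5, a(13)=38, a(14)=-43; answer -43
Step 2: B1 = -43; d = 97039; 97039 is prime, so its only divisors are 1 and 97039; sigma = 1 + 97039 = 97040; answer 97040
Step 3: B2 = 97040; c = -7; T(3) = -1*(35) + 2*(-42) + 2*(-7) = -133; iterating: T(3)=-133, T(4)=119, T(5)=-315, T(6)=287, T(7)=-679, T(8)=623, T(9)=-1407, T(10)=1295, T(11)=-2863, T(12)=2639, T(13)=-5775, T(14)=5327; answer 5327
Step 4: B3 = 5327; w = 10756; 10756 = 2^2 * 2689; sigma = (1 + 2 + 4) * (1 + 2689) = 7 * 2690 = 18830; answer 18830

18830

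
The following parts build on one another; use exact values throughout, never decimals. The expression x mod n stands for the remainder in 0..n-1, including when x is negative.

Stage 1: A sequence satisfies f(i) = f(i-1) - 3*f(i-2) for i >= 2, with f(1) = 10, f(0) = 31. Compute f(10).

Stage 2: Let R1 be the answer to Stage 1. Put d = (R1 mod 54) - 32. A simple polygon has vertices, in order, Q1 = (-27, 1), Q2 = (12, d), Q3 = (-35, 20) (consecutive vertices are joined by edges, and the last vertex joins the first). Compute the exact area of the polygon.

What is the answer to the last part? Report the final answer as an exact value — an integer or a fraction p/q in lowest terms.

Stage 1: f(2) = 1*(10) - 3*(31) = -83; iterating: f(2)=-83, f(3)=-113, f(4)=136, f(5)=475, f(6)=67, f(7)=-1358, f(8)=-1559, f(9)=2515, f(10)=7192; answer 7192
Stage 2: R1 = 7192; d = -22; cross terms: (-27*-22 - 12*1)=582, (12*20 - -35*-22)=-530, (-35*1 - -27*20)=505; twice the area = |557| = 557; area = 557/2; answer 557/2

557/2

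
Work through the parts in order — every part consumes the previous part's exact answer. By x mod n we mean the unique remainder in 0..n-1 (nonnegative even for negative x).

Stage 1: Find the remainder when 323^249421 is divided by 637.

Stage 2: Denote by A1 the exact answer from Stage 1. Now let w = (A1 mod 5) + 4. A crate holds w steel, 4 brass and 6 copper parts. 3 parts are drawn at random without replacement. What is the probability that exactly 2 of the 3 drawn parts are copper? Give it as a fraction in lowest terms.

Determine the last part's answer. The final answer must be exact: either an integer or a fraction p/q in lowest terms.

30/91

Stage 1: squarings mod 637: 323^1=323, 323^2=498, 323^4=211, 323^8=568, 323^16=302, 323^32=113, 323^64=29, 323^128=204, 323^256=211, 323^512=568, 323^1024=302, 323^2048=113, 323^4096=29, 323^8192=204, 323^16384=211, 323^32768=568, 323^65536=302, 323^131072=113; 323^249421 = 323^1 * 323^4 * 323^8 * 323^64 * 323^512 * 323^1024 * 323^2048 * 323^16384 * 323^32768 * 323^65536 * 323^131072 = 505 (mod 637); answer 505
Stage 2: A1 = 505; w = 4; total draws C(14,3) = 364; favorable C(6,2)*C(8,1) = 120; P = 30/91; answer 30/91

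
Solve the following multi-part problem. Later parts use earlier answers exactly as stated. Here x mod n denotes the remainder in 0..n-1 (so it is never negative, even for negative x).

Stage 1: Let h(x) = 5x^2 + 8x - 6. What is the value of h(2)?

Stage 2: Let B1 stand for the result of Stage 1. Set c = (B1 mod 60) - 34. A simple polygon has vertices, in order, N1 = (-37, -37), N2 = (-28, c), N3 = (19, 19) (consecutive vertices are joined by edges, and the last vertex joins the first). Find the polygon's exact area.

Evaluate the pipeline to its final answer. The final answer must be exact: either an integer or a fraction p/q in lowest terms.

672

Stage 1: 5*(2)^2 + 8*(2)^1 - 6 = (20) + (16) + (-6) = 30; answer 30
Stage 2: B1 = 30; c = -4; cross terms: (-37*-4 - -28*-37)=-888, (-28*19 - 19*-4)=-456, (19*-37 - -37*19)=0; twice the area = |-1344| = 1344; area = 672; answer 672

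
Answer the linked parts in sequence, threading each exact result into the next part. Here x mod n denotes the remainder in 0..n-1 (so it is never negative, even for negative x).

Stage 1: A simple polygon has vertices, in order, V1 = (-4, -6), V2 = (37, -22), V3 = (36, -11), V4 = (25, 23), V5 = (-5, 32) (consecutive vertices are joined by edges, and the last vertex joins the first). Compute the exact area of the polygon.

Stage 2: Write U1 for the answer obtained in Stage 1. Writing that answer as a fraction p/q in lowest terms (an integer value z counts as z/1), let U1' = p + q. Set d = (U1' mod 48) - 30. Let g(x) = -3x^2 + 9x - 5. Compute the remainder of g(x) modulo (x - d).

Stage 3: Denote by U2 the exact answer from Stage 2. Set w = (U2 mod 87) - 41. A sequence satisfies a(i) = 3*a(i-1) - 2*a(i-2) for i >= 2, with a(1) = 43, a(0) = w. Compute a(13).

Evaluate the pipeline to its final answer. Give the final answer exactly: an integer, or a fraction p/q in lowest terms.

Stage 1: cross terms: (-4*-22 - 37*-6)=310, (37*-11 - 36*-22)=385, (36*23 - 25*-11)=1103, (25*32 - -5*23)=915, (-5*-6 - -4*32)=158; twice the area = |2871| = 2871; area = 2871/2; answer 2871/2
Stage 2: U1 = 2871/2; threaded value p + q = 2873; d = 11; remainder = value at the root: -3*(11)^2 + 9*(11)^1 - 5 = (-363) + (99) + (-5) = -269; answer -269
Stage 3: U2 = -269; w = 38; a(2) = 3*(43) - 2*(38) = 53; iterating: a(2)=53, a(3)=73, a(4)=113, a(5)=193, a(6)=353, a(7)=673, a(8)=1313, a(9)=2593, a(10)=5153, a(11)=10273, a(12)=20513, a(13)=40993; answer 40993

40993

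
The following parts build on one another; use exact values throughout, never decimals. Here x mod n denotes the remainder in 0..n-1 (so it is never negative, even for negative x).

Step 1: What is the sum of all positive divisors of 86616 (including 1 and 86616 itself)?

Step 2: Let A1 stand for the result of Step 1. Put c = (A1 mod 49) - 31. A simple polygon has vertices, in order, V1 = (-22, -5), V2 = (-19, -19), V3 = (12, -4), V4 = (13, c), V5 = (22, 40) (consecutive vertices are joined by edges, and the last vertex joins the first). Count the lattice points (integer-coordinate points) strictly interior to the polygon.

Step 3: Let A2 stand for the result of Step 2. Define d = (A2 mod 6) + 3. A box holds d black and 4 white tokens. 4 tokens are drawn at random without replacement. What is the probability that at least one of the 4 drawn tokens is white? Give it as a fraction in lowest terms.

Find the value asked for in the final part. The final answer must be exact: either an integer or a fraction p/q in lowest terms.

Step 1: 86616 = 2^3 * 3^3 * 401; sigma = (1 + 2 + 4 + 8) * (1 + 3 + 9 + 27) * (1 + 401) = 15 * 40 * 402 = 241200; answer 241200
Step 2: A1 = 241200; c = -9; cross terms: (-22*-19 - -19*-5)=323, (-19*-4 - 12*-19)=304, (12*-9 - 13*-4)=-56, (13*40 - 22*-9)=718, (22*-5 - -22*40)=770; twice the area = |2059| = 2059; area = 2059/2; boundary points = 1 + 1 + 1 + 1 + 1 = 5; strictly interior points = area - boundary/2 + 1 = 1028; answer 1028
Step 3: A2 = 1028; d = 5; total draws C(9,4) = 126; complement C(5,4) = 5; favorable 126 - 5 = 121; P = 121/126; answer 121/126

121/126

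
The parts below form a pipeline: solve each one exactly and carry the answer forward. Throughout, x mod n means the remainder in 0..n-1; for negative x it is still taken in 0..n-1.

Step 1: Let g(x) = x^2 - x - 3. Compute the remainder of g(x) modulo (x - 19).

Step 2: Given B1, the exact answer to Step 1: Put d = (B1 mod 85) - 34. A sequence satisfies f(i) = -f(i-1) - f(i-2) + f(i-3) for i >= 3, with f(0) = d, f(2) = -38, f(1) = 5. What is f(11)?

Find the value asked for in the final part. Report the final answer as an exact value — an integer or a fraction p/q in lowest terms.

-81

Step 1: remainder = value at the root: 1*(19)^2 - 1*(19)^1 - 3 = (361) + (-19) + (-3) = 339; answer 339
Step 2: B1 = 339; d = 50; f(3) = -1*(-38) - 1*(5) + 1*(50) = 83; iterating: f(3)=83, f(4)=-40, f(5)=-81, f(6)=204, f(7)=-163, f(8)=-122, f(9)=489, f(10)=-530, f(11)=-81; answer -81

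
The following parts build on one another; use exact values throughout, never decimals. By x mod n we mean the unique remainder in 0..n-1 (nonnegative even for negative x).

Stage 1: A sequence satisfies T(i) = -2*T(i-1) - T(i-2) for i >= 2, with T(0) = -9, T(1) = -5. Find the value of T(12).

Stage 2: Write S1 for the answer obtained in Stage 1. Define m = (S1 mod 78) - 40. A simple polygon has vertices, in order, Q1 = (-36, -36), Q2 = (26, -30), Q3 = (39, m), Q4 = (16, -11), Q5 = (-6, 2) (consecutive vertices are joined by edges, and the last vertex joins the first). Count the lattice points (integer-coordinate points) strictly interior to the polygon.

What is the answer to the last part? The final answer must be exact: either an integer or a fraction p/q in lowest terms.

1318

Stage 1: T(2) = -2*(-5) - 1*(-9) = 19; iterating: T(2)=19, T(3)=-33, T(4)=47, T(5)=-61, T(6)=75, T(7)=-89, T(8)=103, T(9)=-117, T(10)=131, T(11)=-145, T(12)=159; answer 159
Stage 2: S1 = 159; m = -37; cross terms: (-36*-30 - 26*-36)=2016, (26*-37 - 39*-30)=208, (39*-11 - 16*-37)=163, (16*2 - -6*-11)=-34, (-6*-36 - -36*2)=288; twice the area = |2641| = 2641; area = 2641/2; boundary points = 2 + 1 + 1 + 1 + 2 = 7; strictly interior points = area - boundary/2 + 1 = 1318; answer 1318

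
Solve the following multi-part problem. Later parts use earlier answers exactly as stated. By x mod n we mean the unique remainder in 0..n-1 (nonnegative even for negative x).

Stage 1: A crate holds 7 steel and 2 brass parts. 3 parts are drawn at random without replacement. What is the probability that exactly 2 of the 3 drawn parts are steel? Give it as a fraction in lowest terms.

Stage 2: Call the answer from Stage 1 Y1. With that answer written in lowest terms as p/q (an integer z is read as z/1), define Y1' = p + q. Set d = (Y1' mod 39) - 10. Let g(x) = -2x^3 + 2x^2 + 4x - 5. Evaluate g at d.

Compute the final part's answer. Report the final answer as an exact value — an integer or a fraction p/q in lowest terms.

Stage 1: total draws C(9,3) = 84; favorable C(7,2)*C(2,1) = 42; P = 1/2; answer 1/2
Stage 2: Y1 = 1/2; threaded value p + q = 3; d = -7; -2*(-7)^3 + 2*(-7)^2 + 4*(-7)^1 - 5 = (686) + (98) + (-28) + (-5) = 751; answer 751

751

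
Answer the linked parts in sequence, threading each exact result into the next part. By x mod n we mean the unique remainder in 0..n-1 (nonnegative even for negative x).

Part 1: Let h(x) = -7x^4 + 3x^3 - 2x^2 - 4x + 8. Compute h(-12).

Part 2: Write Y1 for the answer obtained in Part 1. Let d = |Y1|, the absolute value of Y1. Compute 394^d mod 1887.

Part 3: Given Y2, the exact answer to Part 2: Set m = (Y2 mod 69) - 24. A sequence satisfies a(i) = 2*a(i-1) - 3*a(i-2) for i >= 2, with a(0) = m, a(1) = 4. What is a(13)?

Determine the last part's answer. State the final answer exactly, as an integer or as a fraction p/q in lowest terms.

33976

Part 1: -7*(-12)^4 + 3*(-12)^3 - 2*(-12)^2 - 4*(-12)^1 + 8 = (-145152) + (-5184) + (-288) + (48) + (8) = -150568; answer -150568
Part 2: Y1 = -150568; d = 150568; squarings mod 1887: 394^1=394, 394^2=502, 394^4=1033, 394^8=934, 394^16=562, 394^32=715, 394^64=1735, 394^128=460, 394^256=256, 394^512=1378, 394^1024=562, 394^2048=715, 394^4096=1735, 394^8192=460, 394^16384=256, 394^32768=1378, 394^65536=562, 394^131072=715; 394^150568 = 394^8 * 394^32 * 394^1024 * 394^2048 * 394^16384 * 394^131072 = 118 (mod 1887); answer 118
Part 3: Y2 = 118; m = 25; a(2) = 2*(4) - 3*(25) = -67; iterating: a(2)=-67, a(3)=-146, a(4)=-91, a(5)=256, a(6)=785, a(7)=802, a(8)=-751, a(9)=-3908, a(10)=-5563, a(11)=598, a(12)=17885, a(13)=33976; answer 33976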